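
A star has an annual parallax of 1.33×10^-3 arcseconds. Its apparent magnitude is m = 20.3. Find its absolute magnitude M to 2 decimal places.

d = 1/p = 1/1.33×10^-3″ = 751.9 pc
5 log₁₀(d/10 pc) = 5 log₁₀(751.9) − 5 = 9.381
M = m − 5 log₁₀(d/10) = 20.3 − 9.381 = 10.919

M ≈ 10.92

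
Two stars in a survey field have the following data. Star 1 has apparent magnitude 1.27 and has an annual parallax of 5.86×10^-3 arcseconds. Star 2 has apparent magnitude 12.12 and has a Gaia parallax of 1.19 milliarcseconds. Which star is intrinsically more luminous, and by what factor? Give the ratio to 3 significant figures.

Star 1 is more luminous, by a factor of 902.

Star 1: d = 1/p = 1/5.86×10^-3″ = 170.6 pc
Star 1: M = m − 5 log₁₀ d + 5 = 1.27 − 5·2.2321 + 5 = -4.891
Star 2: p = 1.19 mas = 1.19×10^-3″ → d = 1/p = 840.3 pc
Star 2: M = m − 5 log₁₀ d + 5 = 12.12 − 5·2.9245 + 5 = 2.498
ΔM = M_1 − M_2 = -4.891 − (2.498) = -7.388; smaller M is more luminous → Star 1.
L ratio = 10^(0.4 |ΔM|) = 10^2.955 = 902.2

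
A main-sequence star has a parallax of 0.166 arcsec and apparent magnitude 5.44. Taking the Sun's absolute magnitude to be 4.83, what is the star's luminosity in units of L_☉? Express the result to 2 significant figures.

L/L_☉ ≈ 0.21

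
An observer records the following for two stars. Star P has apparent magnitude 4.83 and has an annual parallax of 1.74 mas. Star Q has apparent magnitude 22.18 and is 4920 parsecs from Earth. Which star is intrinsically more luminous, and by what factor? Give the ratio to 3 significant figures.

Star P is more luminous, by a factor of 119000.

Star P: p = 1.74 mas = 1.74×10^-3″ → d = 1/p = 574.7 pc
Star P: M = m − 5 log₁₀ d + 5 = 4.83 − 5·2.7595 + 5 = -3.967
Star Q: M = m − 5 log₁₀ d + 5 = 22.18 − 5·3.6920 + 5 = 8.720
ΔM = M_P − M_Q = -3.967 − (8.720) = -12.687; smaller M is more luminous → Star P.
L ratio = 10^(0.4 |ΔM|) = 10^5.075 = 118800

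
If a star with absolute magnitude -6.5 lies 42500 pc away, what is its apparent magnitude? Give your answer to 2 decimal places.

m ≈ 11.64

m = M + 5 log₁₀ d − 5 = -6.5 + 5·4.6284 − 5 = 11.642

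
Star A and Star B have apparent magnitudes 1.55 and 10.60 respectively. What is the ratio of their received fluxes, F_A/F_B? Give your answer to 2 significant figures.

F_A/F_B ≈ 4200

Δm = 1.55 − (10.60) = -9.05
Flux ratio = 10^(−0.4 Δm) = 10^(−0.4 × -9.05) = 10^3.620 = 4169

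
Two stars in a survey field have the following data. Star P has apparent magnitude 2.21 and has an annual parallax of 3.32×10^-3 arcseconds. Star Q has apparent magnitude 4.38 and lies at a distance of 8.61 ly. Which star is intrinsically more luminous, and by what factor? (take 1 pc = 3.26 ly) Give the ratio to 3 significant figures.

Star P is more luminous, by a factor of 96000.

Star P: d = 1/p = 1/3.32×10^-3″ = 301.2 pc
Star P: M = m − 5 log₁₀ d + 5 = 2.21 − 5·2.4789 + 5 = -5.184
Star Q: d = 8.61 ly / 3.26 = 2.641 pc
Star Q: M = m − 5 log₁₀ d + 5 = 4.38 − 5·0.4218 + 5 = 7.271
ΔM = M_P − M_Q = -5.184 − (7.271) = -12.455; smaller M is more luminous → Star P.
L ratio = 10^(0.4 |ΔM|) = 10^4.982 = 95970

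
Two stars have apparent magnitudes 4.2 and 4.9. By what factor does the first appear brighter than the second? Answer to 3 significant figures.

1.91

Δm = 4.2 − (4.9) = -0.7
Flux ratio = 10^(−0.4 Δm) = 10^(−0.4 × -0.7) = 10^0.280 = 1.905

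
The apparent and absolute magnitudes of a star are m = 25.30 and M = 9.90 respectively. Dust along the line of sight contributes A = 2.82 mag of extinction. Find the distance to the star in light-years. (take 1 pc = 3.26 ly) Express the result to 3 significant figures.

m − M = 5 log₁₀(d/10 pc) + A  ⇒  25.30 − (9.90) − 2.82 = 5 log₁₀(d/10)
12.580 = 5 log₁₀(d/10)
log₁₀ d = (m − M − A)/5 + 1 = 3.5160
d = 10^3.5160 = 3281 pc
= 10700 ly

d ≈ 10700 ly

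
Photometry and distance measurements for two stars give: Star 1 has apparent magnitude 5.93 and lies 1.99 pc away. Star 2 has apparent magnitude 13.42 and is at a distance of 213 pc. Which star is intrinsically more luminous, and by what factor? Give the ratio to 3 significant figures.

Star 2 is more luminous, by a factor of 11.6.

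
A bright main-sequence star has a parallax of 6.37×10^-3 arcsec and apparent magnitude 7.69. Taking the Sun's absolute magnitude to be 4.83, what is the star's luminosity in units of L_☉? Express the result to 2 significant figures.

L/L_☉ ≈ 18

d = 1/p = 1/6.37×10^-3″ = 157.0 pc
M = m − 5 log₁₀ d + 5 = 7.69 − 5·2.1959 + 5 = 1.711
M − M_☉ = 1.711 − 4.83 = -3.119
L/L_☉ = 10^(−0.4 × -3.119) = 17.69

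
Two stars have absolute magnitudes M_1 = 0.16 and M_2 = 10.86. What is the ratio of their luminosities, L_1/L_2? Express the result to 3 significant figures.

L_1/L_2 ≈ 19100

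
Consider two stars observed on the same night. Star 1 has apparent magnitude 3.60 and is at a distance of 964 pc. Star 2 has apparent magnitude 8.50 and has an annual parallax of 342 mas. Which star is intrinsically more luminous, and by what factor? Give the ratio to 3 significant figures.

Star 1: M = m − 5 log₁₀ d + 5 = 3.60 − 5·2.9841 + 5 = -6.320
Star 2: p = 342 mas = 0.342″ → d = 1/p = 2.924 pc
Star 2: M = m − 5 log₁₀ d + 5 = 8.50 − 5·0.4660 + 5 = 11.170
ΔM = M_1 − M_2 = -6.320 − (11.170) = -17.491; smaller M is more luminous → Star 1.
L ratio = 10^(0.4 |ΔM|) = 10^6.996 = 9.913×10^6

Star 1 is more luminous, by a factor of 9.91×10^6.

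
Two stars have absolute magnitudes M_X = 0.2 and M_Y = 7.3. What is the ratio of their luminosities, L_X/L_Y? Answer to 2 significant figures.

L_X/L_Y ≈ 690

ΔM = M_X − M_Y = -7.1
L_X/L_Y = 10^(−0.4 ΔM) = 10^2.840 = 691.8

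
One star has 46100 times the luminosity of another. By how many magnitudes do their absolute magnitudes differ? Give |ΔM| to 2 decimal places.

|ΔM| ≈ 11.66

Pogson: ΔM = −2.5 log₁₀(ratio) = −2.5 log₁₀(46100) = −2.5 × 4.6637 = -11.659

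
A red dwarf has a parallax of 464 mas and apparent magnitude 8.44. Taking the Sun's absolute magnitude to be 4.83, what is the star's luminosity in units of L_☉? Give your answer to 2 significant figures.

L/L_☉ ≈ 1.7×10^-3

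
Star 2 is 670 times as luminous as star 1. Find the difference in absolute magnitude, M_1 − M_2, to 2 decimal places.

Pogson: ΔM = −2.5 log₁₀(ratio) = −2.5 log₁₀(670) = −2.5 × 2.8261 = -7.065
Star 2 is brighter so has the smaller magnitude: M_1 − M_2 is positive.

M_1 − M_2 ≈ 7.07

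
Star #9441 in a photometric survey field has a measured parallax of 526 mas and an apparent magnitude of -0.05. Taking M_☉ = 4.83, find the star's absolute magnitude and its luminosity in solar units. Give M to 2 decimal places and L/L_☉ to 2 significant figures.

d = 1/p = 1000/526 mas = 1.901 pc
M = m − 5 log₁₀ d + 5 = -0.05 − 5·0.2790 + 5 = 3.555
M − M_☉ = 3.555 − 4.83 = -1.275
L/L_☉ = 10^(−0.4 × -1.275) = 3.236

M ≈ 3.55; L/L_☉ ≈ 3.2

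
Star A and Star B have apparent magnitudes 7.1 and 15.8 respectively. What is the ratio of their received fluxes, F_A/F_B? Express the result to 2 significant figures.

F_A/F_B ≈ 3000

Δm = 7.1 − (15.8) = -8.7
Flux ratio = 10^(−0.4 Δm) = 10^(−0.4 × -8.7) = 10^3.480 = 3020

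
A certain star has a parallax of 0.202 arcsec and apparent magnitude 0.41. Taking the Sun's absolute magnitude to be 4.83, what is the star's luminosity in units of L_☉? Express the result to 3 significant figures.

L/L_☉ ≈ 14.4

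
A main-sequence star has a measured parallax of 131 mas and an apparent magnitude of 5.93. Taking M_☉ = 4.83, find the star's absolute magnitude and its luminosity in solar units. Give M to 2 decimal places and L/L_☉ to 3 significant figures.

d = 1/p = 1000/131 mas = 7.634 pc
M = m − 5 log₁₀ d + 5 = 5.93 − 5·0.8827 + 5 = 6.516
M − M_☉ = 6.516 − 4.83 = 1.686
L/L_☉ = 10^(−0.4 × 1.686) = 0.2116

M ≈ 6.52; L/L_☉ ≈ 0.212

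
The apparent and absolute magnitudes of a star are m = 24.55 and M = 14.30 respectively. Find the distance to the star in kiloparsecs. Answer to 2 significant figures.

d ≈ 1.1 kpc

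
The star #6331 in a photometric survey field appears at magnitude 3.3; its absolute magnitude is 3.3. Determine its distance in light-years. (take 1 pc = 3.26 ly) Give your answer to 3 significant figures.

d ≈ 32.6 ly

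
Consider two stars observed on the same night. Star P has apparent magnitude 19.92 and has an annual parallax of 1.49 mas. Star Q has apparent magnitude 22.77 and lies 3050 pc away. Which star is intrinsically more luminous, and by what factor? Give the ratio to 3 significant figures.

Star Q is more luminous, by a factor of 1.50.

Star P: p = 1.49 mas = 1.49×10^-3″ → d = 1/p = 671.1 pc
Star P: M = m − 5 log₁₀ d + 5 = 19.92 − 5·2.8268 + 5 = 10.786
Star Q: M = m − 5 log₁₀ d + 5 = 22.77 − 5·3.4843 + 5 = 10.349
ΔM = M_P − M_Q = 10.786 − (10.349) = 0.437; smaller M is more luminous → Star Q.
L ratio = 10^(0.4 |ΔM|) = 10^0.175 = 1.496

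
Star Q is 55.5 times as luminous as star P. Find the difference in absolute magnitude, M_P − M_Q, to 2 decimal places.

M_P − M_Q ≈ 4.36

Pogson: ΔM = −2.5 log₁₀(ratio) = −2.5 log₁₀(55.5) = −2.5 × 1.7443 = -4.361
Star Q is brighter so has the smaller magnitude: M_P − M_Q is positive.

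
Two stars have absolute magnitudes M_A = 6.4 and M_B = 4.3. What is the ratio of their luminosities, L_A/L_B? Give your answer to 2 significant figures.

L_A/L_B ≈ 0.14

ΔM = M_A − M_B = 2.1
L_A/L_B = 10^(−0.4 ΔM) = 10^-0.840 = 0.1445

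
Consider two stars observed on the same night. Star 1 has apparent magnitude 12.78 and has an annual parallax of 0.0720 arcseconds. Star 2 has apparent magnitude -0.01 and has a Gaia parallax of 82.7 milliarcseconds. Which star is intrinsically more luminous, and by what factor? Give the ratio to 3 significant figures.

Star 2 is more luminous, by a factor of 99000.

Star 1: d = 1/p = 1/0.0720″ = 13.89 pc
Star 1: M = m − 5 log₁₀ d + 5 = 12.78 − 5·1.1427 + 5 = 12.067
Star 2: p = 82.7 mas = 0.0827″ → d = 1/p = 12.09 pc
Star 2: M = m − 5 log₁₀ d + 5 = -0.01 − 5·1.0825 + 5 = -0.422
ΔM = M_1 − M_2 = 12.067 − (-0.422) = 12.489; smaller M is more luminous → Star 2.
L ratio = 10^(0.4 |ΔM|) = 10^4.996 = 99000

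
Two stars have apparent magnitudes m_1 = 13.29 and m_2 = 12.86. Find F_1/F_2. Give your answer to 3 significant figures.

F_1/F_2 ≈ 0.673

Δm = 13.29 − (12.86) = 0.43
Flux ratio = 10^(−0.4 Δm) = 10^(−0.4 × 0.43) = 10^-0.172 = 0.6730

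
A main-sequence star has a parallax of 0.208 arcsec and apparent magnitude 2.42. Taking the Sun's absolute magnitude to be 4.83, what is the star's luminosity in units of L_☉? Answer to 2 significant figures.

L/L_☉ ≈ 2.1

d = 1/p = 1/0.208″ = 4.808 pc
M = m − 5 log₁₀ d + 5 = 2.42 − 5·0.6819 + 5 = 4.010
M − M_☉ = 4.010 − 4.83 = -0.820
L/L_☉ = 10^(−0.4 × -0.820) = 2.128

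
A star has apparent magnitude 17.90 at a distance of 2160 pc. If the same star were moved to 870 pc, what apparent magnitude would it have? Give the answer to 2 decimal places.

Flux ∝ 1/d², so Δm = 5 log₁₀(d₂/d₁) = 5 log₁₀(870/2160) = -1.975
m₂ = m₁ + Δm = 17.90 + (-1.975) = 15.925

m ≈ 15.93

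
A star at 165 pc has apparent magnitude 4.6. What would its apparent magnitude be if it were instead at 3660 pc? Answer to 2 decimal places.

Flux ∝ 1/d², so Δm = 5 log₁₀(d₂/d₁) = 5 log₁₀(3660/165) = 6.730
m₂ = m₁ + Δm = 4.6 + (6.730) = 11.330

m ≈ 11.33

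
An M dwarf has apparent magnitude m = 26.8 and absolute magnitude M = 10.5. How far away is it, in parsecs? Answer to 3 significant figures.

μ = m − M = 16.300
m − M = 5 log₁₀ d − 5
log₁₀ d = (m − M)/5 + 1 = 4.2600
d = 10^4.2600 = 18200 pc

d ≈ 18200 pc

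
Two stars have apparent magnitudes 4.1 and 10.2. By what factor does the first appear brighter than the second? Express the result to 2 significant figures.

280

Δm = 4.1 − (10.2) = -6.1
Flux ratio = 10^(−0.4 Δm) = 10^(−0.4 × -6.1) = 10^2.440 = 275.4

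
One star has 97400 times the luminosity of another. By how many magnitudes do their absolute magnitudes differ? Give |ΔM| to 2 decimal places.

Pogson: ΔM = −2.5 log₁₀(ratio) = −2.5 log₁₀(97400) = −2.5 × 4.9886 = -12.471

|ΔM| ≈ 12.47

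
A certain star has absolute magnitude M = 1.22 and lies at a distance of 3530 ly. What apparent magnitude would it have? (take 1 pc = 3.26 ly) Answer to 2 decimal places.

m ≈ 11.39

d = 3530 ly / 3.26 = 1083 pc
m = M + 5 log₁₀ d − 5 = 1.22 + 5·3.0346 − 5 = 11.393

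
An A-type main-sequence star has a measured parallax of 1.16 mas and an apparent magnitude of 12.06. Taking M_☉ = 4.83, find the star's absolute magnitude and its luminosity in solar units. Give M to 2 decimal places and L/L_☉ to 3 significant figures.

M ≈ 2.38; L/L_☉ ≈ 9.53

d = 1/p = 1000/1.16 mas = 862.1 pc
M = m − 5 log₁₀ d + 5 = 12.06 − 5·2.9355 + 5 = 2.382
M − M_☉ = 2.382 − 4.83 = -2.448
L/L_☉ = 10^(−0.4 × -2.448) = 9.530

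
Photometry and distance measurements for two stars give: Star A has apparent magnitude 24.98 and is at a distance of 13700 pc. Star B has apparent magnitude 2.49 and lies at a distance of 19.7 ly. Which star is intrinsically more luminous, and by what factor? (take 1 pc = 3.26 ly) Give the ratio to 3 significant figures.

Star B is more luminous, by a factor of 193.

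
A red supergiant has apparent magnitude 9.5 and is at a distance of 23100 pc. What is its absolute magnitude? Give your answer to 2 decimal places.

5 log₁₀(d/10 pc) = 5 log₁₀(23100) − 5 = 16.818
M = m − 5 log₁₀(d/10) = 9.5 − 16.818 = -7.318

M ≈ -7.32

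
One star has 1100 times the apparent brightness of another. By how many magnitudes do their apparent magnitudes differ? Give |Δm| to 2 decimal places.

|Δm| ≈ 7.60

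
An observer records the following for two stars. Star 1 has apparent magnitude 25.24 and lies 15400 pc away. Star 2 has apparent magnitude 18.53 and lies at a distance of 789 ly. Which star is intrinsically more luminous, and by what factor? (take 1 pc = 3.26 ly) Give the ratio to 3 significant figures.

Star 1 is more luminous, by a factor of 8.38.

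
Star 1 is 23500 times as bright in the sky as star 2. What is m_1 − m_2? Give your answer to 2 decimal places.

m_1 − m_2 ≈ -10.93

Pogson: Δm = −2.5 log₁₀(ratio) = −2.5 log₁₀(23500) = −2.5 × 4.3711 = -10.928
Star 1 is brighter, so it has the smaller magnitude: the difference is negative.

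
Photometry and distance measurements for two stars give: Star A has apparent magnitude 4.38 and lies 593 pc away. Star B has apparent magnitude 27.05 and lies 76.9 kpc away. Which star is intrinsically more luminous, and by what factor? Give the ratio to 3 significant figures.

Star A is more luminous, by a factor of 69500.

Star A: M = m − 5 log₁₀ d + 5 = 4.38 − 5·2.7731 + 5 = -4.485
Star B: d = 76.9 kpc = 76900 pc
Star B: M = m − 5 log₁₀ d + 5 = 27.05 − 5·4.8859 + 5 = 7.620
ΔM = M_A − M_B = -4.485 − (7.620) = -12.106; smaller M is more luminous → Star A.
L ratio = 10^(0.4 |ΔM|) = 10^4.842 = 69540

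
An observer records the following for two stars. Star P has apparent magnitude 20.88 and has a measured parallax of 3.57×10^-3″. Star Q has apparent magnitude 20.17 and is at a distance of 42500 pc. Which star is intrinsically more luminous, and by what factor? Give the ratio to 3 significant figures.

Star P: d = 1/p = 1/3.57×10^-3″ = 280.1 pc
Star P: M = m − 5 log₁₀ d + 5 = 20.88 − 5·2.4473 + 5 = 13.643
Star Q: M = m − 5 log₁₀ d + 5 = 20.17 − 5·4.6284 + 5 = 2.028
ΔM = M_P − M_Q = 13.643 − (2.028) = 11.615; smaller M is more luminous → Star Q.
L ratio = 10^(0.4 |ΔM|) = 10^4.646 = 44270

Star Q is more luminous, by a factor of 44300.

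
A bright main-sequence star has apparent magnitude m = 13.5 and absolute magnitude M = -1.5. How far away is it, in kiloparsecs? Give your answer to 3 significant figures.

d ≈ 10.0 kpc

Distance modulus: m − M = 13.5 − (-1.5) = 15.000
m − M = 5 log₁₀ d − 5
log₁₀ d = (m − M)/5 + 1 = 4.0000
d = 10^4.0000 = 10000 pc
= 10.00 kpc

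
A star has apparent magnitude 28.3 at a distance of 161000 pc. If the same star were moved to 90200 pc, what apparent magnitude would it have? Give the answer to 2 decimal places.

Flux ∝ 1/d², so Δm = 5 log₁₀(d₂/d₁) = 5 log₁₀(90200/161000) = -1.258
m₂ = m₁ + Δm = 28.3 + (-1.258) = 27.042

m ≈ 27.04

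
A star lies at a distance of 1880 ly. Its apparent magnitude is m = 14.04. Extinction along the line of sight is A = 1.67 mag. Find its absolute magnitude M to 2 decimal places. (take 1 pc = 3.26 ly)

M ≈ 3.57

d = 1880 ly / 3.26 = 576.7 pc
5 log₁₀(d/10 pc) = 5 log₁₀(576.7) − 5 = 8.805
M = m − 5 log₁₀(d/10) − A = 14.04 − 8.805 − 1.67 = 3.565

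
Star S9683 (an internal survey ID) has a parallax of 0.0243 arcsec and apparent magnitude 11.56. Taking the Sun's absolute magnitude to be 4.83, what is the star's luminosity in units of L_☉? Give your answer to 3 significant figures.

d = 1/p = 1/0.0243″ = 41.15 pc
M = m − 5 log₁₀ d + 5 = 11.56 − 5·1.6144 + 5 = 8.488
M − M_☉ = 8.488 − 4.83 = 3.658
L/L_☉ = 10^(−0.4 × 3.658) = 0.03442

L/L_☉ ≈ 0.0344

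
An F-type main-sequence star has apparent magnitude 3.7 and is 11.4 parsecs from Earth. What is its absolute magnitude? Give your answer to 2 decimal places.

M ≈ 3.42

5 log₁₀(d/10 pc) = 5 log₁₀(11.40) − 5 = 0.285
M = m − 5 log₁₀(d/10) = 3.7 − 0.285 = 3.415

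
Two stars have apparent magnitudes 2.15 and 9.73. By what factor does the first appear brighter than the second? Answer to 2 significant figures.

1100

Magnitude difference = -7.58
Flux ratio = 10^(−0.4 Δm) = 10^(−0.4 × -7.58) = 10^3.032 = 1076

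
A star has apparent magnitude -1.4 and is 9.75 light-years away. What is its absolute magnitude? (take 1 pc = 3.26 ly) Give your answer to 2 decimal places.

M ≈ 1.22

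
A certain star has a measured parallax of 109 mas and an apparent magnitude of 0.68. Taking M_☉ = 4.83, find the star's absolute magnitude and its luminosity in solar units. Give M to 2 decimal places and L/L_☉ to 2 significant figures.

d = 1/p = 1000/109 mas = 9.174 pc
M = m − 5 log₁₀ d + 5 = 0.68 − 5·0.9626 + 5 = 0.867
M − M_☉ = 0.867 − 4.83 = -3.963
L/L_☉ = 10^(−0.4 × -3.963) = 38.47

M ≈ 0.87; L/L_☉ ≈ 38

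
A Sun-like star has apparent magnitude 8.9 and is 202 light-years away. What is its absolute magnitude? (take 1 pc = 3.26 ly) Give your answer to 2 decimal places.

M ≈ 4.94

d = 202 ly / 3.26 = 61.96 pc
5 log₁₀(d/10 pc) = 5 log₁₀(61.96) − 5 = 3.961
M = m − 5 log₁₀(d/10) = 8.9 − 3.961 = 4.939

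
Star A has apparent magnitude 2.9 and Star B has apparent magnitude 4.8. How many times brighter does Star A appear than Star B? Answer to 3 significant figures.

5.75

Magnitude difference = -1.9
Flux ratio = 10^(−0.4 Δm) = 10^(−0.4 × -1.9) = 10^0.760 = 5.754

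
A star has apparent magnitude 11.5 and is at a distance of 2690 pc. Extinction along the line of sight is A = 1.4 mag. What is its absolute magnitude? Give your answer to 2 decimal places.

M ≈ -2.05

5 log₁₀(d/10 pc) = 5 log₁₀(2690) − 5 = 12.149
M = m − 5 log₁₀(d/10) − A = 11.5 − 12.149 − 1.4 = -2.049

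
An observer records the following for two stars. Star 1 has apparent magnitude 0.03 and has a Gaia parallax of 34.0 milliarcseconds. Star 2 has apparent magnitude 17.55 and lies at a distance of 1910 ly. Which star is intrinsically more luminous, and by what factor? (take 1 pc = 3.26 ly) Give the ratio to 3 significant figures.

Star 1: p = 34.0 mas = 0.0340″ → d = 1/p = 29.41 pc
Star 1: M = m − 5 log₁₀ d + 5 = 0.03 − 5·1.4685 + 5 = -2.313
Star 2: d = 1910 ly / 3.26 = 585.9 pc
Star 2: M = m − 5 log₁₀ d + 5 = 17.55 − 5·2.7678 + 5 = 8.711
ΔM = M_1 − M_2 = -2.313 − (8.711) = -11.024; smaller M is more luminous → Star 1.
L ratio = 10^(0.4 |ΔM|) = 10^4.409 = 25670

Star 1 is more luminous, by a factor of 25700.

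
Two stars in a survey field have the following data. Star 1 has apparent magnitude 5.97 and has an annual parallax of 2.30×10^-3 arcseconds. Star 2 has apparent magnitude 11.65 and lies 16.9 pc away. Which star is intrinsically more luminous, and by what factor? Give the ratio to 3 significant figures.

Star 1: d = 1/p = 1/2.30×10^-3″ = 434.8 pc
Star 1: M = m − 5 log₁₀ d + 5 = 5.97 − 5·2.6383 + 5 = -2.221
Star 2: M = m − 5 log₁₀ d + 5 = 11.65 − 5·1.2279 + 5 = 10.511
ΔM = M_1 − M_2 = -2.221 − (10.511) = -12.732; smaller M is more luminous → Star 1.
L ratio = 10^(0.4 |ΔM|) = 10^5.093 = 123800

Star 1 is more luminous, by a factor of 124000.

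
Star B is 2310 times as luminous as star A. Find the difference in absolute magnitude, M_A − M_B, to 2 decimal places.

Pogson: ΔM = −2.5 log₁₀(ratio) = −2.5 log₁₀(2310) = −2.5 × 3.3636 = -8.409
Star B is brighter so has the smaller magnitude: M_A − M_B is positive.

M_A − M_B ≈ 8.41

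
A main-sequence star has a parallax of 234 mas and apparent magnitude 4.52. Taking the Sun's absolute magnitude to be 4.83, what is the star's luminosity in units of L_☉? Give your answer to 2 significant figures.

L/L_☉ ≈ 0.24

d = 1/p = 1000/234 mas = 4.274 pc
M = m − 5 log₁₀ d + 5 = 4.52 − 5·0.6308 + 5 = 6.366
M − M_☉ = 6.366 − 4.83 = 1.536
L/L_☉ = 10^(−0.4 × 1.536) = 0.2430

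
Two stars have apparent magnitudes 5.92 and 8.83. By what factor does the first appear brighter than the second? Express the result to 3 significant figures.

Magnitude difference = -2.91
Flux ratio = 10^(−0.4 Δm) = 10^(−0.4 × -2.91) = 10^1.164 = 14.59

14.6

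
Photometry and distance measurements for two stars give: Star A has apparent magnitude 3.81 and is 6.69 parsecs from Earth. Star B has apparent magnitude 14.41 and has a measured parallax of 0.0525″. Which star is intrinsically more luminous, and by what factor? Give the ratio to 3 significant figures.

Star A is more luminous, by a factor of 2140.

Star A: M = m − 5 log₁₀ d + 5 = 3.81 − 5·0.8254 + 5 = 4.683
Star B: d = 1/p = 1/0.0525″ = 19.05 pc
Star B: M = m − 5 log₁₀ d + 5 = 14.41 − 5·1.2798 + 5 = 13.011
ΔM = M_A − M_B = 4.683 − (13.011) = -8.328; smaller M is more luminous → Star A.
L ratio = 10^(0.4 |ΔM|) = 10^3.331 = 2144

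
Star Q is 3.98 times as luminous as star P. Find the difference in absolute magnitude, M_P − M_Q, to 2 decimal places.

Pogson: ΔM = −2.5 log₁₀(ratio) = −2.5 log₁₀(3.98) = −2.5 × 0.5999 = -1.500
Star Q is brighter so has the smaller magnitude: M_P − M_Q is positive.

M_P − M_Q ≈ 1.50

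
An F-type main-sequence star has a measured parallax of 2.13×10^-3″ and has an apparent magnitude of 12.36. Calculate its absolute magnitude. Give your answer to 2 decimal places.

M ≈ 4.00

d = 1/p = 1/2.13×10^-3″ = 469.5 pc
5 log₁₀(d/10 pc) = 5 log₁₀(469.5) − 5 = 8.358
M = m − 5 log₁₀(d/10) = 12.36 − 8.358 = 4.002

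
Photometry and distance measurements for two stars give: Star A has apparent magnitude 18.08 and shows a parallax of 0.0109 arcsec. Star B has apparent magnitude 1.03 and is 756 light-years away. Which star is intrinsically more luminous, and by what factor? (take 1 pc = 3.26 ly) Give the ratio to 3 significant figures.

Star A: d = 1/p = 1/0.0109″ = 91.74 pc
Star A: M = m − 5 log₁₀ d + 5 = 18.08 − 5·1.9626 + 5 = 13.267
Star B: d = 756 ly / 3.26 = 231.9 pc
Star B: M = m − 5 log₁₀ d + 5 = 1.03 − 5·2.3653 + 5 = -5.797
ΔM = M_A − M_B = 13.267 − (-5.797) = 19.064; smaller M is more luminous → Star B.
L ratio = 10^(0.4 |ΔM|) = 10^7.625 = 4.221×10^7

Star B is more luminous, by a factor of 4.22×10^7.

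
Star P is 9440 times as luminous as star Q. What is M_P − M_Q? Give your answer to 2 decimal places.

M_P − M_Q ≈ -9.94

Pogson: ΔM = −2.5 log₁₀(ratio) = −2.5 log₁₀(9440) = −2.5 × 3.9750 = -9.937
Star P is brighter, so it has the smaller magnitude: the difference is negative.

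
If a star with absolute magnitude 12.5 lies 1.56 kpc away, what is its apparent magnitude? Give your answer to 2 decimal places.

m ≈ 23.47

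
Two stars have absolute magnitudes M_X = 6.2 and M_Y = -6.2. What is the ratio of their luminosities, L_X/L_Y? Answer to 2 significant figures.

L_X/L_Y ≈ 1.1×10^-5

ΔM = M_X − M_Y = 12.4
L_X/L_Y = 10^(−0.4 ΔM) = 10^-4.960 = 1.096×10^-5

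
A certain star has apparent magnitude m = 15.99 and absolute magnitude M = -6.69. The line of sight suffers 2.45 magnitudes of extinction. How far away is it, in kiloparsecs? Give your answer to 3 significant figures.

d ≈ 111 kpc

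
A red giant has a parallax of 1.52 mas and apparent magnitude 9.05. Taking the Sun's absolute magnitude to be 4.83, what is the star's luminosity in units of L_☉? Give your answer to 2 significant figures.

d = 1/p = 1000/1.52 mas = 657.9 pc
M = m − 5 log₁₀ d + 5 = 9.05 − 5·2.8182 + 5 = -0.041
M − M_☉ = -0.041 − 4.83 = -4.871
L/L_☉ = 10^(−0.4 × -4.871) = 88.78

L/L_☉ ≈ 89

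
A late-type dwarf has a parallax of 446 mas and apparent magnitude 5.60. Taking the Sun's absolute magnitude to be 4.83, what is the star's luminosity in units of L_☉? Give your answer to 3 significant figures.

L/L_☉ ≈ 0.0247

d = 1/p = 1000/446 mas = 2.242 pc
M = m − 5 log₁₀ d + 5 = 5.60 − 5·0.3507 + 5 = 8.847
M − M_☉ = 8.847 − 4.83 = 4.017
L/L_☉ = 10^(−0.4 × 4.017) = 0.02474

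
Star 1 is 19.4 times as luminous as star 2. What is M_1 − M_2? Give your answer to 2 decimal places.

M_1 − M_2 ≈ -3.22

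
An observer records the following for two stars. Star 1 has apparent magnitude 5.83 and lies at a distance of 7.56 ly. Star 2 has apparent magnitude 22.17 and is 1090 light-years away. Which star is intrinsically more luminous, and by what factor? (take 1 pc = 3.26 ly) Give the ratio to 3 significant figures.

Star 1 is more luminous, by a factor of 165.

Star 1: d = 7.56 ly / 3.26 = 2.319 pc
Star 1: M = m − 5 log₁₀ d + 5 = 5.83 − 5·0.3653 + 5 = 9.003
Star 2: d = 1090 ly / 3.26 = 334.4 pc
Star 2: M = m − 5 log₁₀ d + 5 = 22.17 − 5·2.5242 + 5 = 14.549
ΔM = M_1 − M_2 = 9.003 − (14.549) = -5.545; smaller M is more luminous → Star 1.
L ratio = 10^(0.4 |ΔM|) = 10^2.218 = 165.3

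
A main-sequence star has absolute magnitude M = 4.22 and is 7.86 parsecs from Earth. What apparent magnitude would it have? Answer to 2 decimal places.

m = M + 5 log₁₀ d − 5 = 4.22 + 5·0.8954 − 5 = 3.697

m ≈ 3.70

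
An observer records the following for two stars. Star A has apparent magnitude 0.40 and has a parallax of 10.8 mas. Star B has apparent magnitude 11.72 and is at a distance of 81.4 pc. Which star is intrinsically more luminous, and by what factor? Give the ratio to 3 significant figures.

Star A is more luminous, by a factor of 43600.

Star A: p = 10.8 mas = 0.0108″ → d = 1/p = 92.59 pc
Star A: M = m − 5 log₁₀ d + 5 = 0.40 − 5·1.9666 + 5 = -4.433
Star B: M = m − 5 log₁₀ d + 5 = 11.72 − 5·1.9106 + 5 = 7.167
ΔM = M_A − M_B = -4.433 − (7.167) = -11.600; smaller M is more luminous → Star A.
L ratio = 10^(0.4 |ΔM|) = 10^4.640 = 43640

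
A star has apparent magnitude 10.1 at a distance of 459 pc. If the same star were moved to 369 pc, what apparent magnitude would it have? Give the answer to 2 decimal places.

m ≈ 9.63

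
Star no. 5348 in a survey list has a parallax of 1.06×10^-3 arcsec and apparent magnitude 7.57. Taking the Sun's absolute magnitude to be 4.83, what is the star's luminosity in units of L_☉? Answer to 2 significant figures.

d = 1/p = 1/1.06×10^-3″ = 943.4 pc
M = m − 5 log₁₀ d + 5 = 7.57 − 5·2.9747 + 5 = -2.303
M − M_☉ = -2.303 − 4.83 = -7.133
L/L_☉ = 10^(−0.4 × -7.133) = 713.5

L/L_☉ ≈ 710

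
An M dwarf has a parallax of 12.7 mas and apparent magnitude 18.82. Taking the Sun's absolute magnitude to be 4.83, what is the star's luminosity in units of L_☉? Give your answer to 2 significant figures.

d = 1/p = 1000/12.7 mas = 78.74 pc
M = m − 5 log₁₀ d + 5 = 18.82 − 5·1.8962 + 5 = 14.339
M − M_☉ = 14.339 − 4.83 = 9.509
L/L_☉ = 10^(−0.4 × 9.509) = 1.572×10^-4

L/L_☉ ≈ 1.6×10^-4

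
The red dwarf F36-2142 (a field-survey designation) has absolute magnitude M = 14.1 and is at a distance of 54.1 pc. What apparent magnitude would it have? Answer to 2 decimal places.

m ≈ 17.77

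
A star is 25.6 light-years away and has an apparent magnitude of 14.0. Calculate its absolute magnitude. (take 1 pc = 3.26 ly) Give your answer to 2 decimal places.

d = 25.6 ly / 3.26 = 7.853 pc
5 log₁₀(d/10 pc) = 5 log₁₀(7.853) − 5 = -0.525
M = m − 5 log₁₀(d/10) = 14.0 + 0.525 = 14.525

M ≈ 14.52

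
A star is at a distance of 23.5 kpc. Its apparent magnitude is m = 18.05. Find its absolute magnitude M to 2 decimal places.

d = 23.5 kpc = 23500 pc
5 log₁₀(d/10 pc) = 5 log₁₀(23500) − 5 = 16.855
M = m − 5 log₁₀(d/10) = 18.05 − 16.855 = 1.195

M ≈ 1.19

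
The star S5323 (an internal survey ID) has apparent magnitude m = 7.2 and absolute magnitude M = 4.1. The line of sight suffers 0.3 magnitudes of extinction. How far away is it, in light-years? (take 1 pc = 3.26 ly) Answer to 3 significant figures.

m − M = 5 log₁₀(d/10 pc) + A  ⇒  7.2 − (4.1) − 0.3 = 5 log₁₀(d/10)
2.800 = 5 log₁₀(d/10)
log₁₀ d = (m − M − A)/5 + 1 = 1.5600
d = 10^1.5600 = 36.31 pc
= 118.4 ly

d ≈ 118 ly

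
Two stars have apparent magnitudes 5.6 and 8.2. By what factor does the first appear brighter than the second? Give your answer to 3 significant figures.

Δm = 5.6 − (8.2) = -2.6
Flux ratio = 10^(−0.4 Δm) = 10^(−0.4 × -2.6) = 10^1.040 = 10.96

11.0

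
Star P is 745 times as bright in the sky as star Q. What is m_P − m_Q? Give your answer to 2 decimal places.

m_P − m_Q ≈ -7.18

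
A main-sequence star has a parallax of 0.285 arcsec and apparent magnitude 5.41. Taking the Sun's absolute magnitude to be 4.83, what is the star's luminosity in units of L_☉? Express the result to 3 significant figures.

d = 1/p = 1/0.285″ = 3.509 pc
M = m − 5 log₁₀ d + 5 = 5.41 − 5·0.5452 + 5 = 7.684
M − M_☉ = 7.684 − 4.83 = 2.854
L/L_☉ = 10^(−0.4 × 2.854) = 0.07216

L/L_☉ ≈ 0.0722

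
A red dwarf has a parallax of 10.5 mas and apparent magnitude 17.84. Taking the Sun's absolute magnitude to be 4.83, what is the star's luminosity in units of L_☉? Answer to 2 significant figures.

L/L_☉ ≈ 5.7×10^-4

d = 1/p = 1000/10.5 mas = 95.24 pc
M = m − 5 log₁₀ d + 5 = 17.84 − 5·1.9788 + 5 = 12.946
M − M_☉ = 12.946 − 4.83 = 8.116
L/L_☉ = 10^(−0.4 × 8.116) = 5.671×10^-4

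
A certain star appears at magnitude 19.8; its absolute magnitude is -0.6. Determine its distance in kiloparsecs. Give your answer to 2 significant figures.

d ≈ 120 kpc

μ = m − M = 20.400
m − M = 5 log₁₀ d − 5
log₁₀ d = (m − M)/5 + 1 = 5.0800
d = 10^5.0800 = 120200 pc
= 120.2 kpc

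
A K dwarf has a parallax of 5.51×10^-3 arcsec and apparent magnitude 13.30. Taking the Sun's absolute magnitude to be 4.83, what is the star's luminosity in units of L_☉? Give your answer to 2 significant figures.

L/L_☉ ≈ 0.13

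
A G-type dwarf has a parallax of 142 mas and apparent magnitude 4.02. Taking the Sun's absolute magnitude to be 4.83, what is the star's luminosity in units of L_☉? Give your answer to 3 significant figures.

d = 1/p = 1000/142 mas = 7.042 pc
M = m − 5 log₁₀ d + 5 = 4.02 − 5·0.8477 + 5 = 4.781
M − M_☉ = 4.781 − 4.83 = -0.049
L/L_☉ = 10^(−0.4 × -0.049) = 1.046

L/L_☉ ≈ 1.05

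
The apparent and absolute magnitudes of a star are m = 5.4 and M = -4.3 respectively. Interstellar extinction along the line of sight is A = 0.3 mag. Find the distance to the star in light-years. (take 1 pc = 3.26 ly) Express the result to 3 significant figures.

d ≈ 2470 ly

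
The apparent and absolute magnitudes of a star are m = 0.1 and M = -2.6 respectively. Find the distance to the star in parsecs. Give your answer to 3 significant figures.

d ≈ 34.7 pc

Distance modulus: m − M = 0.1 − (-2.6) = 2.700
m − M = 5 log₁₀ d − 5
log₁₀ d = (m − M)/5 + 1 = 1.5400
d = 10^1.5400 = 34.67 pc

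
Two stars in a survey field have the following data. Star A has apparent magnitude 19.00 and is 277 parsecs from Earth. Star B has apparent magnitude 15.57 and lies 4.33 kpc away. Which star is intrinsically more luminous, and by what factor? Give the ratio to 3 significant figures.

Star B is more luminous, by a factor of 5750.

Star A: M = m − 5 log₁₀ d + 5 = 19.00 − 5·2.4425 + 5 = 11.788
Star B: d = 4.33 kpc = 4330 pc
Star B: M = m − 5 log₁₀ d + 5 = 15.57 − 5·3.6365 + 5 = 2.388
ΔM = M_A − M_B = 11.788 − (2.388) = 9.400; smaller M is more luminous → Star B.
L ratio = 10^(0.4 |ΔM|) = 10^3.760 = 5755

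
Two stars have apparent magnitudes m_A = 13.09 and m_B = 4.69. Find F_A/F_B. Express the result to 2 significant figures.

F_A/F_B ≈ 4.4×10^-4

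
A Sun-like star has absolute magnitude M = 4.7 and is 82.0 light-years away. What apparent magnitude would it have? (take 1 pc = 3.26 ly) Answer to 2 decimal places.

m ≈ 6.70

d = 82.0 ly / 3.26 = 25.15 pc
m = M + 5 log₁₀ d − 5 = 4.7 + 5·1.4006 − 5 = 6.703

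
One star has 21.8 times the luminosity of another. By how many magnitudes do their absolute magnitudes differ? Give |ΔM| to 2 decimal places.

|ΔM| ≈ 3.35

Pogson: ΔM = −2.5 log₁₀(ratio) = −2.5 log₁₀(21.8) = −2.5 × 1.3385 = -3.346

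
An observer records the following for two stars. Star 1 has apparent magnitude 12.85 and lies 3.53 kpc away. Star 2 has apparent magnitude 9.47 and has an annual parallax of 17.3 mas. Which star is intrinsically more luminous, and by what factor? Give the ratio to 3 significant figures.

Star 1: d = 3.53 kpc = 3530 pc
Star 1: M = m − 5 log₁₀ d + 5 = 12.85 − 5·3.5478 + 5 = 0.111
Star 2: p = 17.3 mas = 0.0173″ → d = 1/p = 57.80 pc
Star 2: M = m − 5 log₁₀ d + 5 = 9.47 − 5·1.7620 + 5 = 5.660
ΔM = M_1 − M_2 = 0.111 − (5.660) = -5.549; smaller M is more luminous → Star 1.
L ratio = 10^(0.4 |ΔM|) = 10^2.220 = 165.8

Star 1 is more luminous, by a factor of 166.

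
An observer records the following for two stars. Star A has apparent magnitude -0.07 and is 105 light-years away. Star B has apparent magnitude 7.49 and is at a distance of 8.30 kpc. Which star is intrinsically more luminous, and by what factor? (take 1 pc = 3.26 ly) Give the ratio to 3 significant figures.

Star A: d = 105 ly / 3.26 = 32.21 pc
Star A: M = m − 5 log₁₀ d + 5 = -0.07 − 5·1.5080 + 5 = -2.610
Star B: d = 8.30 kpc = 8300 pc
Star B: M = m − 5 log₁₀ d + 5 = 7.49 − 5·3.9191 + 5 = -7.105
ΔM = M_A − M_B = -2.610 − (-7.105) = 4.496; smaller M is more luminous → Star B.
L ratio = 10^(0.4 |ΔM|) = 10^1.798 = 62.84

Star B is more luminous, by a factor of 62.8.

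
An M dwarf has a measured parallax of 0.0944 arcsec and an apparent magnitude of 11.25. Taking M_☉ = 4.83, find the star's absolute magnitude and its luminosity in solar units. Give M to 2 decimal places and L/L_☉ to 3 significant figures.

M ≈ 11.12; L/L_☉ ≈ 3.03×10^-3

d = 1/p = 1/0.0944″ = 10.59 pc
M = m − 5 log₁₀ d + 5 = 11.25 − 5·1.0250 + 5 = 11.125
M − M_☉ = 11.125 − 4.83 = 6.295
L/L_☉ = 10^(−0.4 × 6.295) = 3.034×10^-3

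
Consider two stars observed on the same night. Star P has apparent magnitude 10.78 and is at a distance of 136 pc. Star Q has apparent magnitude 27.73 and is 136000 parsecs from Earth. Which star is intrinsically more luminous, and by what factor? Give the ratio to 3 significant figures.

Star P is more luminous, by a factor of 6.03.

Star P: M = m − 5 log₁₀ d + 5 = 10.78 − 5·2.1335 + 5 = 5.112
Star Q: M = m − 5 log₁₀ d + 5 = 27.73 − 5·5.1335 + 5 = 7.062
ΔM = M_P − M_Q = 5.112 − (7.062) = -1.950; smaller M is more luminous → Star P.
L ratio = 10^(0.4 |ΔM|) = 10^0.780 = 6.026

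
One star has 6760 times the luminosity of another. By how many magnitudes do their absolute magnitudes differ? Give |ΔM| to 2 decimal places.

Pogson: ΔM = −2.5 log₁₀(ratio) = −2.5 log₁₀(6760) = −2.5 × 3.8299 = -9.575

|ΔM| ≈ 9.57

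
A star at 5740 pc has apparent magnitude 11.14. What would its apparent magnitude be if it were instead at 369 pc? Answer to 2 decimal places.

Flux ∝ 1/d², so Δm = 5 log₁₀(d₂/d₁) = 5 log₁₀(369/5740) = -5.959
m₂ = m₁ + Δm = 11.14 + (-5.959) = 5.181

m ≈ 5.18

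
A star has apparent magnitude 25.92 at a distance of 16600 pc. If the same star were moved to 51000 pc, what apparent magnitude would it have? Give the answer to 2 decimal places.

m ≈ 28.36

Flux ∝ 1/d², so Δm = 5 log₁₀(d₂/d₁) = 5 log₁₀(51000/16600) = 2.437
m₂ = m₁ + Δm = 25.92 + (2.437) = 28.357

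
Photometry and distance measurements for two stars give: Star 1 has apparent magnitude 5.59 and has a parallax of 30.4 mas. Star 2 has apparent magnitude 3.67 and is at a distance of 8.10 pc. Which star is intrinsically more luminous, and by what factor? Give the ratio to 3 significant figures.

Star 1 is more luminous, by a factor of 2.81.

Star 1: p = 30.4 mas = 0.0304″ → d = 1/p = 32.89 pc
Star 1: M = m − 5 log₁₀ d + 5 = 5.59 − 5·1.5171 + 5 = 3.004
Star 2: M = m − 5 log₁₀ d + 5 = 3.67 − 5·0.9085 + 5 = 4.128
ΔM = M_1 − M_2 = 3.004 − (4.128) = -1.123; smaller M is more luminous → Star 1.
L ratio = 10^(0.4 |ΔM|) = 10^0.449 = 2.814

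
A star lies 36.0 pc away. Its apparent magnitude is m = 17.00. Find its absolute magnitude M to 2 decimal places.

5 log₁₀(d/10 pc) = 5 log₁₀(36.00) − 5 = 2.782
M = m − 5 log₁₀(d/10) = 17.00 − 2.782 = 14.218

M ≈ 14.22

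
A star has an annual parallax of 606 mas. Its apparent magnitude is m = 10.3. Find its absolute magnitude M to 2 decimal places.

M ≈ 14.21

p = 606 mas = 0.606″ → d = 1/p = 1.650 pc
5 log₁₀(d/10 pc) = 5 log₁₀(1.650) − 5 = -3.912
M = m − 5 log₁₀(d/10) = 10.3 + 3.912 = 14.212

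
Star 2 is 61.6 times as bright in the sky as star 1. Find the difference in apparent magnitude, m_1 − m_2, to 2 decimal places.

m_1 − m_2 ≈ 4.47

Pogson: Δm = −2.5 log₁₀(ratio) = −2.5 log₁₀(61.6) = −2.5 × 1.7896 = -4.474
Star 2 is brighter so has the smaller magnitude: m_1 − m_2 is positive.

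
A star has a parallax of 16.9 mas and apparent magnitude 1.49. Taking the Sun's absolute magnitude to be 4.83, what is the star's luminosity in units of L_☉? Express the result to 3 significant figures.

L/L_☉ ≈ 759

d = 1/p = 1000/16.9 mas = 59.17 pc
M = m − 5 log₁₀ d + 5 = 1.49 − 5·1.7721 + 5 = -2.371
M − M_☉ = -2.371 − 4.83 = -7.201
L/L_☉ = 10^(−0.4 × -7.201) = 759.0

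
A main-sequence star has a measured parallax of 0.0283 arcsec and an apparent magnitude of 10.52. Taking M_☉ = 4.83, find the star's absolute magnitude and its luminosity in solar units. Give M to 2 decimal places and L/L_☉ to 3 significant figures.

M ≈ 7.78; L/L_☉ ≈ 0.0661

d = 1/p = 1/0.0283″ = 35.34 pc
M = m − 5 log₁₀ d + 5 = 10.52 − 5·1.5482 + 5 = 7.779
M − M_☉ = 7.779 − 4.83 = 2.949
L/L_☉ = 10^(−0.4 × 2.949) = 0.06613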